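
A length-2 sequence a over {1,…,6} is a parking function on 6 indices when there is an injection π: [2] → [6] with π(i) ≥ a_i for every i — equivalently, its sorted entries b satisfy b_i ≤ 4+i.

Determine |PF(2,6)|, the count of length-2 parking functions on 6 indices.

35

Count = (6+1−2)·(6+1)^{2−1} = 5·7 = 35 (Konheim–Weiss)
E.g. (3,3) → sorted (3,3): b_i ≤ 4+i ∀i, a PF.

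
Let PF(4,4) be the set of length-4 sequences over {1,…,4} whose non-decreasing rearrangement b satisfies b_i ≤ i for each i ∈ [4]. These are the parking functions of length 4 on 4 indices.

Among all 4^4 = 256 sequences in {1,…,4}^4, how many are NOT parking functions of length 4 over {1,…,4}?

Count = (4−4+1)·(4+1)^(4−1) = 1 · 125 = 125 (Konheim–Weiss)
One tuple (3,3,3,3) → sorted (3,3,3,3): b_1=3>1, not a PF.
4^4 − 125 = 256 − 125 = 131

131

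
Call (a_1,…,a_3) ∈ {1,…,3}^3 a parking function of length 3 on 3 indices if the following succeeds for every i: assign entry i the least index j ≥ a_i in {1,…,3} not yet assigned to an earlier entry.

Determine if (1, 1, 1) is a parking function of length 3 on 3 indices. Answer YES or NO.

Rearranged: b = (1, 1, 1).
  b_1=1 ≤ 1
  b_2=1 ≤ 2
  b_3=1 ≤ 3
All bounds hold ⇒ YES

YES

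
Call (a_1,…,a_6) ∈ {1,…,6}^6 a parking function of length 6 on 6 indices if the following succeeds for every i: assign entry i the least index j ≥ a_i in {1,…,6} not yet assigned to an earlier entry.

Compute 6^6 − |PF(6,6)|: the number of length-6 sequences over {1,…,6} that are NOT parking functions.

29849

|PF(6,6)| = (6+1−6)·(6+1)^{6−1} = 1·16807 = 16807 (Konheim–Weiss)
Check (6,3,4,3,5,3) → sorted (3,3,3,4,5,6): b_1=3>1, not a PF.
6^6 − 16807 = 46656 − 16807 = 29849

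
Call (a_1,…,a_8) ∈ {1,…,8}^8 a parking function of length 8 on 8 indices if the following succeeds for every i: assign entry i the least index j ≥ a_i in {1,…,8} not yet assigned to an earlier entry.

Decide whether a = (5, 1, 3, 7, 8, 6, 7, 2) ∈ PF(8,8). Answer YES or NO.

Sorted: b = (1, 2, 3, 5, 6, 7, 7, 8).
  b_1=1 ≤ 1
  b_2=2 ≤ 2
  b_3=3 ≤ 3
  b_4=5 > 4
  fails at i=4 ⇒ NO

NO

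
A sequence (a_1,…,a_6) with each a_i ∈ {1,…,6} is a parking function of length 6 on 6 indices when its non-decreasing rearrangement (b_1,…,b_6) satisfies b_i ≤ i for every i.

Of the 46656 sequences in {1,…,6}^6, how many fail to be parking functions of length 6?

29849

|PF| = (6−6+1)·(6+1)^(6−1) = 1 · 16807 = 16807 (Pollak)
E.g. (6,6,5,6,2,6) → sorted (2,5,6,6,6,6): b_1=2>1, not a PF.
So 46656 − 16807 = 29849 fail.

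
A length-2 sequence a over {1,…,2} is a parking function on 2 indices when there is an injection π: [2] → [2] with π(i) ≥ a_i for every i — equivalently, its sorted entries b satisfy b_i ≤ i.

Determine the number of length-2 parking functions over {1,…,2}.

#PF = (2+1−2)·(2+1)^{2−1} = 1 · 3 = 3
One tuple (2,1) → sorted (1,2): b_i ≤ i ∀i, a PF.

3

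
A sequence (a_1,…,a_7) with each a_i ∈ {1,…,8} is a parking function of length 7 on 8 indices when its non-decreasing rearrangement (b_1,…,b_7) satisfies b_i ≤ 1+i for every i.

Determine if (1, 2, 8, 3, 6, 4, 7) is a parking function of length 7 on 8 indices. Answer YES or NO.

Sorted: b = (1, 2, 3, 4, 6, 7, 8).
  b_1=1 ≤ 2
  b_2=2 ≤ 3
  b_3=3 ≤ 4
  b_4=4 ≤ 5
  b_5=6 ≤ 6
  b_6=7 ≤ 7
  b_7=8 ≤ 8
All bounds hold ⇒ YES

YES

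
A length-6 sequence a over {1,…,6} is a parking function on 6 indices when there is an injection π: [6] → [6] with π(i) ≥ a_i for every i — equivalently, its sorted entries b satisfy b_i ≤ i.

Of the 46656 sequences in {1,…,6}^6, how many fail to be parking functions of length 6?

29849

|PF(6,6)| = (7−6)·7^(6−1) = 1 · 16807 = 16807 [KW]
One tuple (4,6,4,2,5,6) → sorted (2,4,4,5,6,6): b_1=2>1, not a PF.
Total 46656; non-PF = 46656−16807 = 29849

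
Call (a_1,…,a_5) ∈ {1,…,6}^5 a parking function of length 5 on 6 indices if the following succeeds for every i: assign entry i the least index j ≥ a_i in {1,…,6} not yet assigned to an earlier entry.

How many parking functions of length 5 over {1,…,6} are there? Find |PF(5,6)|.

#PF = (6−5+1)·(6+1)^(5−1) = 2·2401 = 4802
One tuple (5,6,4,2,2) → sorted (2,2,4,5,6): b_i ≤ 1+i ∀i, a PF.

4802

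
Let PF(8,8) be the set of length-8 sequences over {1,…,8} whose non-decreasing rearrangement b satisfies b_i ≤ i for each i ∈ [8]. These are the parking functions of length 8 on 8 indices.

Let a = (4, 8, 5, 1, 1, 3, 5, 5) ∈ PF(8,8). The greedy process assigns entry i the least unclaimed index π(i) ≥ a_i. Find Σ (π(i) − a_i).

4

Σπ = 36 ({1..8} each once); Σa = 4+8+5+1+1+3+5+5 = 32; disp = 36−32 = 4.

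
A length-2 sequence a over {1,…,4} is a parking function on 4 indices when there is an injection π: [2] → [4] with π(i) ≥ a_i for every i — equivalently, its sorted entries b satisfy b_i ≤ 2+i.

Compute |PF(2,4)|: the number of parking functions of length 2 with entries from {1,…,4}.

#PF = (4+1−2)·(4+1)^{2−1} = 3×5 = 15
Example (2,4) → sorted (2,4): b_i ≤ 2+i ∀i, a PF.

15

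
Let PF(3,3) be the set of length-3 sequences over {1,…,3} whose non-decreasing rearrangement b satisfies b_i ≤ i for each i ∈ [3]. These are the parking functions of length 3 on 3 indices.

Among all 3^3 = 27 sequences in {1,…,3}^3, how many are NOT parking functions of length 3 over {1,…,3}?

11

|PF| = (3+1−3)·(3+1)^{3−1} = 1·16 = 16 [KW]
One tuple (3,3,2) → sorted (2,3,3): b_1=2>1, not a PF.
Total 27; non-PF = 27−16 = 11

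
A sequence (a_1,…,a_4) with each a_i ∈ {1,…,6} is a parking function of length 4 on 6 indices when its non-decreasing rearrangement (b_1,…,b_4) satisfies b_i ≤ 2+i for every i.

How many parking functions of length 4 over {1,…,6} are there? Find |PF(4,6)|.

#PF = (7−4)·7^(4−1) = 3 · 343 = 1029 (Pollak)
E.g. (1,5,6,1) → sorted (1,1,5,6): b_i ≤ 2+i ∀i, a PF.

1029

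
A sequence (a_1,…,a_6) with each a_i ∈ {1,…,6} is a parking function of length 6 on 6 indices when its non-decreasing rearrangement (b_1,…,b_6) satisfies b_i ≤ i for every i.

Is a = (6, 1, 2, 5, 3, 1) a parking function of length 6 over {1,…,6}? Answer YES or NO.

Order a: b = (1, 1, 2, 3, 5, 6).
  b_1=1 ≤ 1
  b_2=1 ≤ 2
  b_3=2 ≤ 3
  b_4=3 ≤ 4
  b_5=5 ≤ 5
  b_6=6 ≤ 6
All bounds hold ⇒ YES

YES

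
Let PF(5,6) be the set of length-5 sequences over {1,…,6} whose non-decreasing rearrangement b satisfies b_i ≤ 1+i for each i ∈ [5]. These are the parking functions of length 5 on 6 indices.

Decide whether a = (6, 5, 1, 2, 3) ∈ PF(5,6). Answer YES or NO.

Sorted: b = (1, 2, 3, 5, 6).
  b_1=1 ≤ 2
  b_2=2 ≤ 3
  b_3=3 ≤ 4
  b_4=5 ≤ 5
  b_5=6 ≤ 6
All bounds hold ⇒ YES

YES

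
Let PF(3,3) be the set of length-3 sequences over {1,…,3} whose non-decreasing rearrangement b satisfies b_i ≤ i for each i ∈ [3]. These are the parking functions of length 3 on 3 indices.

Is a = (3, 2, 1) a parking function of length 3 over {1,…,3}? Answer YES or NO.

Order a: b = (1, 2, 3).
  b_1=1 ≤ 1
  b_2=2 ≤ 2
  b_3=3 ≤ 3
All bounds hold ⇒ YES

YES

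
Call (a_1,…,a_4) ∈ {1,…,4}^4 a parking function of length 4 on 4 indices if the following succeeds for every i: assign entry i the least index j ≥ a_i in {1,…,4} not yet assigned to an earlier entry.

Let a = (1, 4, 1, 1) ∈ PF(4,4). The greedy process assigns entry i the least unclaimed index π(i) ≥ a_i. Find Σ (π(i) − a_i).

Σπ(i) = 1+…+4 = 10; Σa = 1+4+1+1 = 7; disp = 10−7 = 3.

3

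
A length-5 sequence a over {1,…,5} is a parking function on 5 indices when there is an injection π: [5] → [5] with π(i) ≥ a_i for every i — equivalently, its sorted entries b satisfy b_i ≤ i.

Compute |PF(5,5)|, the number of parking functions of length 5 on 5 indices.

1296

|PF(5,5)| = (5−5+1)·(5+1)^(5−1) = 1·1296 = 1296 [KW]
E.g. (4,4,1,1,1) → sorted (1,1,1,4,4): b_i ≤ i ∀i, a PF.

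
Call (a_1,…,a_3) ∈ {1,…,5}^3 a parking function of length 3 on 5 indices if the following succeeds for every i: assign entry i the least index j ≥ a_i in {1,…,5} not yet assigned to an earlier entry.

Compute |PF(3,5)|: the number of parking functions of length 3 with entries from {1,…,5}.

108

|PF(3,5)| = (6−3)·6^(3−1) = 3 · 36 = 108 (Konheim–Weiss)
Check (4,2,1) → sorted (1,2,4): b_i ≤ 2+i ∀i, a PF.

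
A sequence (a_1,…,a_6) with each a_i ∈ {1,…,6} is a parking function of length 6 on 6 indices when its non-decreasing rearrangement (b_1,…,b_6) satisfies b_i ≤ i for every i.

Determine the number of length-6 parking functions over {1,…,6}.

16807

|PF(6,6)| = (7−6)·7^(6−1) = 1 · 16807 = 16807 (Konheim–Weiss)
E.g. (6,1,2,3,5,4) → sorted (1,2,3,4,5,6): b_i ≤ i ∀i, a PF.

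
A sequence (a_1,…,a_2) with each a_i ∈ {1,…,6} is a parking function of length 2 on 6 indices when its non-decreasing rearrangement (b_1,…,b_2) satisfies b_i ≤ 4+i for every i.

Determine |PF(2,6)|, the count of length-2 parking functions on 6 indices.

35

|PF| = (6+1−2)·(6+1)^{2−1} = 5×7 = 35 (Pollak)
One tuple (1,4) → sorted (1,4): b_i ≤ 4+i ∀i, a PF.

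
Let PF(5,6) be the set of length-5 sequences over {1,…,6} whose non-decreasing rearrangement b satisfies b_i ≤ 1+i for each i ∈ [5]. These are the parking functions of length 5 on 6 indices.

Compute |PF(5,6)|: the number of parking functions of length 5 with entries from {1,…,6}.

|PF(5,6)| = (6+1−5)·(6+1)^{5−1} = 2·2401 = 4802 (Konheim–Weiss)
One tuple (3,6,5,1,1) → sorted (1,1,3,5,6): b_i ≤ 1+i ∀i, a PF.

4802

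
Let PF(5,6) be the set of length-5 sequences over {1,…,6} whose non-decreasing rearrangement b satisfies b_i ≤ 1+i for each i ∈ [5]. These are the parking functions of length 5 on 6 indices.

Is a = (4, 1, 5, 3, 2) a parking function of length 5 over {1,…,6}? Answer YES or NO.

YES

Order a: b = (1, 2, 3, 4, 5).
  b_1=1 ≤ 2
  b_2=2 ≤ 3
  b_3=3 ≤ 4
  b_4=4 ≤ 5
  b_5=5 ≤ 6
All bounds hold ⇒ YES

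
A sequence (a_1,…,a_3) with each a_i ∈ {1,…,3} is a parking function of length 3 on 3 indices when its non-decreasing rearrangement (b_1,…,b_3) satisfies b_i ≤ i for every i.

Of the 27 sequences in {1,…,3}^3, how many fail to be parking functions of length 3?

|PF(3,3)| = 1·4^2 = 1×16 = 16
One tuple (3,2,2) → sorted (2,2,3): b_1=2>1, not a PF.
So 27 − 16 = 11 fail.

11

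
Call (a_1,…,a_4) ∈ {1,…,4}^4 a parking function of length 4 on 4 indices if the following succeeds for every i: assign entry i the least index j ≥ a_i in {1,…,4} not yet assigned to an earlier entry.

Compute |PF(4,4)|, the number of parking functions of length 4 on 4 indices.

125

|PF(4,4)| = 1·5^3 = 1 · 125 = 125 (Konheim–Weiss)
Check (4,1,2,1) → sorted (1,1,2,4): b_i ≤ i ∀i, a PF.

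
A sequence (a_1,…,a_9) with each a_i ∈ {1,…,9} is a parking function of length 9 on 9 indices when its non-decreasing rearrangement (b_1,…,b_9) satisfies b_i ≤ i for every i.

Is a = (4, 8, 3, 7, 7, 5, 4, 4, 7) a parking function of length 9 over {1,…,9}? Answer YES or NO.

NO

Rearranged: b = (3, 4, 4, 4, 5, 7, 7, 7, 8).
  b_1=3 > 1
  fails at i=1 ⇒ NO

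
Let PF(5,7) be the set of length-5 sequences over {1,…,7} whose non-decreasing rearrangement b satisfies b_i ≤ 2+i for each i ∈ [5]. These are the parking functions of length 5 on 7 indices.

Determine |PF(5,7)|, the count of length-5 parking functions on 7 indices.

Count = (7−5+1)·(7+1)^(5−1) = 3 · 4096 = 12288 (Pollak)
E.g. (4,4,2,3,4) → sorted (2,3,4,4,4): b_i ≤ 2+i ∀i, a PF.

12288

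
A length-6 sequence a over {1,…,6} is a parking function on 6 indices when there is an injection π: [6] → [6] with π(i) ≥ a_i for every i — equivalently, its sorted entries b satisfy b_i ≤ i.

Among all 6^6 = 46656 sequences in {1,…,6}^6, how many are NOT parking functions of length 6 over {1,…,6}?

29849

|PF(6,6)| = (7−6)·7^(6−1) = 1·16807 = 16807 [KW]
Example (5,6,4,3,2,3) → sorted (2,3,3,4,5,6): b_1=2>1, not a PF.
So 46656 − 16807 = 29849 fail.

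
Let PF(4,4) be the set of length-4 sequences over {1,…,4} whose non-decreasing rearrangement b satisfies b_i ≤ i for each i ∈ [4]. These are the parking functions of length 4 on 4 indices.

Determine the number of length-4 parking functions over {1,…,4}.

125

#PF = (5−4)·5^(4−1) = 1×125 = 125 [KW]
Check (2,3,1,2) → sorted (1,2,2,3): b_i ≤ i ∀i, a PF.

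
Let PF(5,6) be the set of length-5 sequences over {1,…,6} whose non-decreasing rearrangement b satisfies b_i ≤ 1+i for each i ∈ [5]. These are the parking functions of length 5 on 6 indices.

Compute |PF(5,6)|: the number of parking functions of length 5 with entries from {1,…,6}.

4802

|PF(5,6)| = (6+1−5)·(6+1)^{5−1} = 2·2401 = 4802 (Pollak)
Check (6,3,1,1,2) → sorted (1,1,2,3,6): b_i ≤ 1+i ∀i, a PF.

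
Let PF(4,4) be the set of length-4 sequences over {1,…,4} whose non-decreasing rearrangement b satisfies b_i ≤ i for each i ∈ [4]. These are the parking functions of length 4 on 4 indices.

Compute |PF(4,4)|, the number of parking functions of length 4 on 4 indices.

125

#PF = (4+1−4)·(4+1)^{4−1} = 1×125 = 125 (Konheim–Weiss)
Check (4,1,2,2) → sorted (1,2,2,4): b_i ≤ i ∀i, a PF.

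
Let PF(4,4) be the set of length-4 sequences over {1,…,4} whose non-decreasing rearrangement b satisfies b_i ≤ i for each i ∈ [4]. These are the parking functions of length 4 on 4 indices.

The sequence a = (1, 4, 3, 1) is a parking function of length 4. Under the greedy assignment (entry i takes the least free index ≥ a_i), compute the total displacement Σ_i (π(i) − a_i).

Σπ = 10 ({1..4} each once); Σa = 1+4+3+1 = 9; disp = 10−9 = 1.

1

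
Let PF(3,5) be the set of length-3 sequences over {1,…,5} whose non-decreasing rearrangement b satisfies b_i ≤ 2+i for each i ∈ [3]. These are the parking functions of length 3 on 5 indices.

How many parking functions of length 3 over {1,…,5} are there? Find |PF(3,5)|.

|PF(3,5)| = (5+1−3)·(5+1)^{3−1} = 3 · 36 = 108 (Konheim–Weiss)
Check (1,3,3) → sorted (1,3,3): b_i ≤ 2+i ∀i, a PF.

108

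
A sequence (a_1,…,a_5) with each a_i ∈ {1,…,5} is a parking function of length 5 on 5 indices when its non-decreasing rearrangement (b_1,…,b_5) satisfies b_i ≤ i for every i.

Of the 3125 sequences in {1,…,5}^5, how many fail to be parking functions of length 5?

1829

|PF(5,5)| = (6−5)·6^(5−1) = 1·1296 = 1296
Example (5,5,4,3,4) → sorted (3,4,4,5,5): b_1=3>1, not a PF.
So 3125 − 1296 = 1829 fail.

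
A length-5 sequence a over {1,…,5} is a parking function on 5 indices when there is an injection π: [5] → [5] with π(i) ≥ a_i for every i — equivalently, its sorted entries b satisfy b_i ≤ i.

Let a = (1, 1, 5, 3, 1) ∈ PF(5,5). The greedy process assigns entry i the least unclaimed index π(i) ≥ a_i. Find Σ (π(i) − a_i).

Σπ = 15 ({1..5} each once); Σa = 1+1+5+3+1 = 11; disp = 15−11 = 4.

4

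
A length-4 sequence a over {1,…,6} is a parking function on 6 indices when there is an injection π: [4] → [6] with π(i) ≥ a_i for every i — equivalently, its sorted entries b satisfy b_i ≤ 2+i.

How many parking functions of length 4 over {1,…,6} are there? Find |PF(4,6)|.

|PF| = 3·7^3 = 3 · 343 = 1029 [KW]
E.g. (2,3,1,1) → sorted (1,1,2,3): b_i ≤ 2+i ∀i, a PF.

1029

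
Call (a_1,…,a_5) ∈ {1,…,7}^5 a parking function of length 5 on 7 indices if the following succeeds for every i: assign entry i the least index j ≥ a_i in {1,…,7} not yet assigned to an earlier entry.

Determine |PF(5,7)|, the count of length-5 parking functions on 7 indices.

|PF| = (7−5+1)·(7+1)^(5−1) = 3×4096 = 12288 [KW]
Check (4,2,4,3,6) → sorted (2,3,4,4,6): b_i ≤ 2+i ∀i, a PF.

12288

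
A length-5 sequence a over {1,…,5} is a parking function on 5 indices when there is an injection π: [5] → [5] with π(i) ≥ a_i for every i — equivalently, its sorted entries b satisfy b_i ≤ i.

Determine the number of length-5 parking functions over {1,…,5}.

#PF = 1·6^4 = 1 · 1296 = 1296 [KW]
E.g. (1,1,1,2,3) → sorted (1,1,1,2,3): b_i ≤ i ∀i, a PF.

1296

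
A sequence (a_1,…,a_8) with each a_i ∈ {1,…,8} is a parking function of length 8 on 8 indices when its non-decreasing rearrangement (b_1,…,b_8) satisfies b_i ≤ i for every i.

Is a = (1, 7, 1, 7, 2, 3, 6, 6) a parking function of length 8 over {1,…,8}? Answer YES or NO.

NO

Order a: b = (1, 1, 2, 3, 6, 6, 7, 7).
  b_1=1 ≤ 1
  b_2=1 ≤ 2
  b_3=2 ≤ 3
  b_4=3 ≤ 4
  b_5=6 > 5
  fails at i=5 ⇒ NO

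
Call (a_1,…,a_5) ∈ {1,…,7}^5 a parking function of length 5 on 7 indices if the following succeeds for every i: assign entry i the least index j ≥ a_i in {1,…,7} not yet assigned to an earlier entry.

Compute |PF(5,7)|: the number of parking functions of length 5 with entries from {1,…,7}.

12288

|PF| = 3·8^4 = 3×4096 = 12288 (Konheim–Weiss)
Example (4,4,3,1,5) → sorted (1,3,4,4,5): b_i ≤ 2+i ∀i, a PF.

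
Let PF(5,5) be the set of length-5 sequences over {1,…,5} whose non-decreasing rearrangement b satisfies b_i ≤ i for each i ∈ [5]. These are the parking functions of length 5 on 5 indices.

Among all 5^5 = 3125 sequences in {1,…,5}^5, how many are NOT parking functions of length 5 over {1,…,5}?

1829

|PF(5,5)| = (5+1−5)·(5+1)^{5−1} = 1·1296 = 1296 (Pollak)
One tuple (5,4,4,4,3) → sorted (3,4,4,4,5): b_1=3>1, not a PF.
So 3125 − 1296 = 1829 fail.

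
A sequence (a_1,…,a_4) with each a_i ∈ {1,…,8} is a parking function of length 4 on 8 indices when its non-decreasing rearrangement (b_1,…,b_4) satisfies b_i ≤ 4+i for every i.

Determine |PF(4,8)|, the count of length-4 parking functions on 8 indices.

|PF| = (8+1−4)·(8+1)^{4−1} = 5 · 729 = 3645 [KW]
E.g. (4,3,7,4) → sorted (3,4,4,7): b_i ≤ 4+i ∀i, a PF.

3645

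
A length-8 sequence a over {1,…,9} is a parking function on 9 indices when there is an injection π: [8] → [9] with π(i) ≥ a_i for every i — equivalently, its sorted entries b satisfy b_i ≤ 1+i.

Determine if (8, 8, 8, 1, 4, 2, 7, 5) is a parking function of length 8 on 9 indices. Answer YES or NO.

Rearranged: b = (1, 2, 4, 5, 7, 8, 8, 8).
  b_1=1 ≤ 2
  b_2=2 ≤ 3
  b_3=4 ≤ 4
  b_4=5 ≤ 5
  b_5=7 > 6
  fails at i=5 ⇒ NO

NO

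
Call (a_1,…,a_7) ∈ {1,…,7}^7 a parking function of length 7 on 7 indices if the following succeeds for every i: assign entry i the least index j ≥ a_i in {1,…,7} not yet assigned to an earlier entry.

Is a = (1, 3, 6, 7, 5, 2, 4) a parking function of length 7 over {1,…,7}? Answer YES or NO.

Order a: b = (1, 2, 3, 4, 5, 6, 7).
  b_1=1 ≤ 1
  b_2=2 ≤ 2
  b_3=3 ≤ 3
  b_4=4 ≤ 4
  b_5=5 ≤ 5
  b_6=6 ≤ 6
  b_7=7 ≤ 7
All bounds hold ⇒ YES

YES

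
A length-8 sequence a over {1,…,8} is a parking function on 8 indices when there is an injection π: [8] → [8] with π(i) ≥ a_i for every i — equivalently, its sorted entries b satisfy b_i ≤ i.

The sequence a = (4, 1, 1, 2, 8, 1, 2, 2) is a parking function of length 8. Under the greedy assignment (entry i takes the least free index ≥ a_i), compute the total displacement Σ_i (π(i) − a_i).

Σπ = 8·9/2 = 36 (π permutes [8]); Σa = 4+1+1+2+8+1+2+2 = 21; disp = 36−21 = 15.

15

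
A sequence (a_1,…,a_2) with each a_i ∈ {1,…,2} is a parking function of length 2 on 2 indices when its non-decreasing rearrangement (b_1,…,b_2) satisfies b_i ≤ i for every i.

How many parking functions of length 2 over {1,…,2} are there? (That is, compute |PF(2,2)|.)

Count = 1·3^1 = 1 · 3 = 3
Example (1,2) → sorted (1,2): b_i ≤ i ∀i, a PF.

3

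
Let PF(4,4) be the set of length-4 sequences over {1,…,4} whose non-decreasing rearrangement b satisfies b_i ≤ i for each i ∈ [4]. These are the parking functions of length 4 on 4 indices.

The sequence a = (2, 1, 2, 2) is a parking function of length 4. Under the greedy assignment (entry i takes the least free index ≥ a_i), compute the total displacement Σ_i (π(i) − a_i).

3

Σπ(i) = 1+…+4 = 10; Σa = 2+1+2+2 = 7; disp = 10−7 = 3.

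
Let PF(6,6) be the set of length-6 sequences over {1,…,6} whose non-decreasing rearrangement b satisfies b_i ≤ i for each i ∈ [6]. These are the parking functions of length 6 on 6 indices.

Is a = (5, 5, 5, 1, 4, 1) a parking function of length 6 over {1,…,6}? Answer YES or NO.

Sorted: b = (1, 1, 4, 5, 5, 5).
  b_1=1 ≤ 1
  b_2=1 ≤ 2
  b_3=4 > 3
  fails at i=3 ⇒ NO

NO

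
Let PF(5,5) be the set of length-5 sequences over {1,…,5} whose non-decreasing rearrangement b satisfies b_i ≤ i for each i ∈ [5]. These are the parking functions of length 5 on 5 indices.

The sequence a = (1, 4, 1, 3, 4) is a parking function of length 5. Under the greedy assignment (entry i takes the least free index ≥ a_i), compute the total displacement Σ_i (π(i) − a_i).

2

Σπ = 5·6/2 = 15 (π permutes [5]); Σa = 1+4+1+3+4 = 13; disp = 15−13 = 2.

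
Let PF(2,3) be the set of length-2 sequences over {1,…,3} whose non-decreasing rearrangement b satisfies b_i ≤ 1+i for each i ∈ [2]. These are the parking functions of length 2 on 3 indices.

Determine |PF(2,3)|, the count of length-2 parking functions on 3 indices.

8

|PF| = (4−2)·4^(2−1) = 2 · 4 = 8
Example (1,1) → sorted (1,1): b_i ≤ 1+i ∀i, a PF.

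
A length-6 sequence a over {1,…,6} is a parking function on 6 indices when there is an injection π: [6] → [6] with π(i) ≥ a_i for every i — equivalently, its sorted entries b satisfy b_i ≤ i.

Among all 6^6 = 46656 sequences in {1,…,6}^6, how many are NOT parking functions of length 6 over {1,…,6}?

29849

|PF(6,6)| = (6−6+1)·(6+1)^(6−1) = 1·16807 = 16807 [KW]
One tuple (6,1,6,6,6,5) → sorted (1,5,6,6,6,6): b_2=5>2, not a PF.
6^6 − 16807 = 46656 − 16807 = 29849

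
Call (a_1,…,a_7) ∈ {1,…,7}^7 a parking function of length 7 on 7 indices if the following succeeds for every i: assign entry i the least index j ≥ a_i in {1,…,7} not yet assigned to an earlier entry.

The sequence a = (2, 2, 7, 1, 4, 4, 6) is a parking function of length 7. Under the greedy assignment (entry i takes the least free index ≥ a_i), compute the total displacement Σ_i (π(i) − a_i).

Σπ(i) = 1+…+7 = 28; Σa = 2+2+7+1+4+4+6 = 26; disp = 28−26 = 2.

2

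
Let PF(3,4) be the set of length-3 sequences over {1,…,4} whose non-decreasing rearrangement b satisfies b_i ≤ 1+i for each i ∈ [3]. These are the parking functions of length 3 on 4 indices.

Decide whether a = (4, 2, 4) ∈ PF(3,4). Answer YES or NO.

Sorted: b = (2, 4, 4).
  b_1=2 ≤ 2
  b_2=4 > 3
  fails at i=2 ⇒ NO

NO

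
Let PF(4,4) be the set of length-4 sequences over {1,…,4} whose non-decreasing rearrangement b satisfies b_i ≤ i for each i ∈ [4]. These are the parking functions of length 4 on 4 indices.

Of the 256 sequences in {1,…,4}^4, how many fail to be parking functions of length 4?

131

Count = (4+1−4)·(4+1)^{4−1} = 1 · 125 = 125 (Konheim–Weiss)
Example (4,3,3,3) → sorted (3,3,3,4): b_1=3>1, not a PF.
So 256 − 125 = 131 fail.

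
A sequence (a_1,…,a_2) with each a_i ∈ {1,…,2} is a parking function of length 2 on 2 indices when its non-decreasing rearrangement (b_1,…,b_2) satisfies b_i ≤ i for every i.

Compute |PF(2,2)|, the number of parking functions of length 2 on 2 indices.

|PF| = 1·3^1 = 1·3 = 3 (Konheim–Weiss)
One tuple (1,2) → sorted (1,2): b_i ≤ i ∀i, a PF.

3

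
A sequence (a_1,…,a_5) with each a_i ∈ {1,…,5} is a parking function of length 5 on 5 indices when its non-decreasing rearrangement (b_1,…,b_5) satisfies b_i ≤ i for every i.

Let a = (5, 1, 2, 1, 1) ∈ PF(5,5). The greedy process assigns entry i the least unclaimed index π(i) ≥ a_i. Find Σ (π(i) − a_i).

5

Σπ = 15 ({1..5} each once); Σa = 5+1+2+1+1 = 10; disp = 15−10 = 5.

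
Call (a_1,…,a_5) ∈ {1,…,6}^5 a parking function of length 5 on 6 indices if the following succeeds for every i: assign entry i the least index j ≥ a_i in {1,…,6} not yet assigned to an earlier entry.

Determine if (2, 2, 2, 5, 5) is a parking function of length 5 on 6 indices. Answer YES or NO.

Rearranged: b = (2, 2, 2, 5, 5).
  b_1=2 ≤ 2
  b_2=2 ≤ 3
  b_3=2 ≤ 4
  b_4=5 ≤ 5
  b_5=5 ≤ 6
All bounds hold ⇒ YES

YES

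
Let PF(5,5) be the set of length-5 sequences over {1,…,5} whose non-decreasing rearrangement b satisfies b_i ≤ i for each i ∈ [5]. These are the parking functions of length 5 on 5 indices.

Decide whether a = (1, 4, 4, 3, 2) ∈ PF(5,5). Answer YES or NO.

Order a: b = (1, 2, 3, 4, 4).
  b_1=1 ≤ 1
  b_2=2 ≤ 2
  b_3=3 ≤ 3
  b_4=4 ≤ 4
  b_5=4 ≤ 5
All bounds hold ⇒ YES

YES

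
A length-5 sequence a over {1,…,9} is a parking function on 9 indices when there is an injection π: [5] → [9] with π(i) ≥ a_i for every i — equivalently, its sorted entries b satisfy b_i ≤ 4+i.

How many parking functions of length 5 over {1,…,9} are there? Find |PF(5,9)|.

50000

|PF(5,9)| = 5·10^4 = 5·10000 = 50000 (Pollak)
Example (8,1,2,6,8) → sorted (1,2,6,8,8): b_i ≤ 4+i ∀i, a PF.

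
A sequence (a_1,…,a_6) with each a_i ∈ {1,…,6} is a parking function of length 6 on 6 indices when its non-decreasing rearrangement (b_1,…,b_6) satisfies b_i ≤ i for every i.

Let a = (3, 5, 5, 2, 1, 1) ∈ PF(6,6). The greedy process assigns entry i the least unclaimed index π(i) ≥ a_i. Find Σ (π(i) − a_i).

Σπ = 21 ({1..6} each once); Σa = 3+5+5+2+1+1 = 17; disp = 21−17 = 4.

4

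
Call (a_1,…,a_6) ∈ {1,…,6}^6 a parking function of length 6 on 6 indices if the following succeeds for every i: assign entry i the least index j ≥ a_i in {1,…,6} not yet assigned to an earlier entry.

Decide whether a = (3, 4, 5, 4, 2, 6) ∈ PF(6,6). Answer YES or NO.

NO

Sorted: b = (2, 3, 4, 4, 5, 6).
  b_1=2 > 1
  fails at i=1 ⇒ NO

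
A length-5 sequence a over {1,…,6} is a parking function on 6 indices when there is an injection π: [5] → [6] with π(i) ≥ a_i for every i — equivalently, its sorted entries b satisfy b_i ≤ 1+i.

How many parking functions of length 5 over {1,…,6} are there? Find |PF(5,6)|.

Count = (6−5+1)·(6+1)^(5−1) = 2·2401 = 4802 (Pollak)
Example (1,2,2,5,2) → sorted (1,2,2,2,5): b_i ≤ 1+i ∀i, a PF.

4802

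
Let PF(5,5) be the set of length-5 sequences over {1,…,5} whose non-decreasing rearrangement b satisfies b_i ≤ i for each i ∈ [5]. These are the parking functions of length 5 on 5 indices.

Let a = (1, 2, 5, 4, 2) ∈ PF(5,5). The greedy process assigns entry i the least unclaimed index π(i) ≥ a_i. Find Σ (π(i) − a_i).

Σπ = 15 ({1..5} each once); Σa = 1+2+5+4+2 = 14; disp = 15−14 = 1.

1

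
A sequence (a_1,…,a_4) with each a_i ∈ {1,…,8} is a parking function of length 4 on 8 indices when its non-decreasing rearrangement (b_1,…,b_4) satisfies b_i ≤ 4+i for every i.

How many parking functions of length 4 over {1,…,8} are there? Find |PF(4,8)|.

3645

|PF| = 5·9^3 = 5·729 = 3645 (Konheim–Weiss)
Example (2,2,2,6) → sorted (2,2,2,6): b_i ≤ 4+i ∀i, a PF.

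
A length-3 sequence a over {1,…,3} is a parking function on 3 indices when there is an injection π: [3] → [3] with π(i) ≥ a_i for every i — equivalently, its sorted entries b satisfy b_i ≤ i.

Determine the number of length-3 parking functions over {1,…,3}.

16

|PF| = (4−3)·4^(3−1) = 1·16 = 16
One tuple (1,1,3) → sorted (1,1,3): b_i ≤ i ∀i, a PF.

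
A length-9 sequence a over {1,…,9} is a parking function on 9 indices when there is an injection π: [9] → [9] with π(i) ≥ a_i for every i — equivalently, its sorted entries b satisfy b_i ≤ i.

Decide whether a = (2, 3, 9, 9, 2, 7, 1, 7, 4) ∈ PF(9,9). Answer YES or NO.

Order a: b = (1, 2, 2, 3, 4, 7, 7, 9, 9).
  b_1=1 ≤ 1
  b_2=2 ≤ 2
  b_3=2 ≤ 3
  b_4=3 ≤ 4
  b_5=4 ≤ 5
  b_6=7 > 6
  fails at i=6 ⇒ NO

NO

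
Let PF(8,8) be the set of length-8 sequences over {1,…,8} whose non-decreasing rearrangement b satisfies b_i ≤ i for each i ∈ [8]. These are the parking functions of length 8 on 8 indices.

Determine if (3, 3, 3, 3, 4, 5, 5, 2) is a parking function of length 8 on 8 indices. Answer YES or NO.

Order a: b = (2, 3, 3, 3, 3, 4, 5, 5).
  b_1=2 > 1
  fails at i=1 ⇒ NO

NO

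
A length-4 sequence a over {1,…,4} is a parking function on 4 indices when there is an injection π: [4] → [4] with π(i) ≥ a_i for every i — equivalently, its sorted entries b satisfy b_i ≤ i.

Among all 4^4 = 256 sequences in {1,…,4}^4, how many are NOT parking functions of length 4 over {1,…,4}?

131

Count = 1·5^3 = 1×125 = 125 [KW]
Check (3,4,4,3) → sorted (3,3,4,4): b_1=3>1, not a PF.
4^4 − 125 = 256 − 125 = 131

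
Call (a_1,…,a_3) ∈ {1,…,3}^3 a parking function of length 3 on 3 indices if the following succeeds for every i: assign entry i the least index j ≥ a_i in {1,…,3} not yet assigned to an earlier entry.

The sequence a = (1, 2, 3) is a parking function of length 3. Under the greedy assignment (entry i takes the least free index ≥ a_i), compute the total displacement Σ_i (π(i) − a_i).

Σπ = 3·4/2 = 6 (π permutes [3]); Σa = 1+2+3 = 6; disp = 6−6 = 0.

0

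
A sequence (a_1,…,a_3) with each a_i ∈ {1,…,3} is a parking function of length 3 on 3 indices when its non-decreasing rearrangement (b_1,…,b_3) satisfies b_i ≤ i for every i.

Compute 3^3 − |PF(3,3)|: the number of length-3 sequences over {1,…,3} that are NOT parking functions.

11

|PF| = 1·4^2 = 1·16 = 16 [KW]
One tuple (3,3,1) → sorted (1,3,3): b_2=3>2, not a PF.
So 27 − 16 = 11 fail.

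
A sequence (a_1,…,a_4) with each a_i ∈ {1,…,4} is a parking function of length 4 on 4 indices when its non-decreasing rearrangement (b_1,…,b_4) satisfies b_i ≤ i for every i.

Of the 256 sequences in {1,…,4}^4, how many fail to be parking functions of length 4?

131

|PF(4,4)| = (4−4+1)·(4+1)^(4−1) = 1×125 = 125 [KW]
E.g. (1,4,4,3) → sorted (1,3,4,4): b_2=3>2, not a PF.
So 256 − 125 = 131 fail.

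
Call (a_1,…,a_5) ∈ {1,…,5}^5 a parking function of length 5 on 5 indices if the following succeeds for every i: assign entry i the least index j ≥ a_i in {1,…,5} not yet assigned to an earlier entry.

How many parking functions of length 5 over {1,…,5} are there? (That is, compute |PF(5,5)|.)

1296

#PF = (6−5)·6^(5−1) = 1 · 1296 = 1296 (Pollak)
One tuple (2,4,2,2,1) → sorted (1,2,2,2,4): b_i ≤ i ∀i, a PF.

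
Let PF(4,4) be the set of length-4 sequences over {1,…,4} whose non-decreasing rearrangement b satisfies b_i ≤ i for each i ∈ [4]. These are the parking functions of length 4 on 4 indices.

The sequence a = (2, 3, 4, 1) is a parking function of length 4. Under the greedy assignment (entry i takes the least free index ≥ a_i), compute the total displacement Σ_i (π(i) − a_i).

0

Σπ = 4·5/2 = 10 (π permutes [4]); Σa = 2+3+4+1 = 10; disp = 10−10 = 0.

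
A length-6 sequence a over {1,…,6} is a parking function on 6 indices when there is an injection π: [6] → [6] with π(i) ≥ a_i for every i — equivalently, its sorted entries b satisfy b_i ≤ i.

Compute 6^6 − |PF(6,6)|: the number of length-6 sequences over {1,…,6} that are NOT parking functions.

|PF| = (6−6+1)·(6+1)^(6−1) = 1 · 16807 = 16807
Check (6,6,6,5,3,1) → sorted (1,3,5,6,6,6): b_2=3>2, not a PF.
6^6 − 16807 = 46656 − 16807 = 29849

29849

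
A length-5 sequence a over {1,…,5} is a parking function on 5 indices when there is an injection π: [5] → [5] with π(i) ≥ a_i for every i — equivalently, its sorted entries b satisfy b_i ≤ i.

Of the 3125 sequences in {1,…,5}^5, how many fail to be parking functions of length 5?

1829

|PF(5,5)| = 1·6^4 = 1 · 1296 = 1296 [KW]
Example (1,5,5,5,5) → sorted (1,5,5,5,5): b_2=5>2, not a PF.
So 3125 − 1296 = 1829 fail.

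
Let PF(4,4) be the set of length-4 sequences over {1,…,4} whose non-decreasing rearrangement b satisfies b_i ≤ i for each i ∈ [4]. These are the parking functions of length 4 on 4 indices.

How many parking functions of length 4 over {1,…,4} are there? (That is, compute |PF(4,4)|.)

125

|PF(4,4)| = (4−4+1)·(4+1)^(4−1) = 1·125 = 125 [KW]
E.g. (1,2,3,3) → sorted (1,2,3,3): b_i ≤ i ∀i, a PF.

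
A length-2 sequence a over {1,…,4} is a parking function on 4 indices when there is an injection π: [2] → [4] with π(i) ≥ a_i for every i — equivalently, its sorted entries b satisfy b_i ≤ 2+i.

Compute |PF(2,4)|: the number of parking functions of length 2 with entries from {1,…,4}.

Count = (5−2)·5^(2−1) = 3 · 5 = 15 (Konheim–Weiss)
E.g. (4,1) → sorted (1,4): b_i ≤ 2+i ∀i, a PF.

15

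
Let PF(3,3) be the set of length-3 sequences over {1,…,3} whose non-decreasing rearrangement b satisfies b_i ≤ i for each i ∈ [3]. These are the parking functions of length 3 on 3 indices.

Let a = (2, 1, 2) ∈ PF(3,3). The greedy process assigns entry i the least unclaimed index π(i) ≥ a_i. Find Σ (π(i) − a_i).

Σπ = 6 ({1..3} each once); Σa = 2+1+2 = 5; disp = 6−5 = 1.

1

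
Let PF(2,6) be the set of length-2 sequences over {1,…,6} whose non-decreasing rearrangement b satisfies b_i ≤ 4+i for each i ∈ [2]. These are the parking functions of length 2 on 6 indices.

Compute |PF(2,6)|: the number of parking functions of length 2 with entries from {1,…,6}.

35

Count = (6+1−2)·(6+1)^{2−1} = 5×7 = 35 (Pollak)
Check (1,4) → sorted (1,4): b_i ≤ 4+i ∀i, a PF.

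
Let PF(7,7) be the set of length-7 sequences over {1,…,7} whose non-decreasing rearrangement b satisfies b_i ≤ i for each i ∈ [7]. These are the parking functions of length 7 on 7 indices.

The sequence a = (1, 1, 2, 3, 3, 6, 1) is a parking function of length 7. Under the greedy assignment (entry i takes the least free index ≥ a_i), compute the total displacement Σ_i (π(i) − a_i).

Σπ = 28 ({1..7} each once); Σa = 1+1+2+3+3+6+1 = 17; disp = 28−17 = 11.

11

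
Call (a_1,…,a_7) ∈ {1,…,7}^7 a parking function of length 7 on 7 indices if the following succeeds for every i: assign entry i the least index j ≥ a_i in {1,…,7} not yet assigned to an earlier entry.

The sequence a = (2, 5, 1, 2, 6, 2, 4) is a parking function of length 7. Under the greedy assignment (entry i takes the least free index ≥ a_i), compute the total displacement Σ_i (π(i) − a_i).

Σπ = 28 ({1..7} each once); Σa = 2+5+1+2+6+2+4 = 22; disp = 28−22 = 6.

6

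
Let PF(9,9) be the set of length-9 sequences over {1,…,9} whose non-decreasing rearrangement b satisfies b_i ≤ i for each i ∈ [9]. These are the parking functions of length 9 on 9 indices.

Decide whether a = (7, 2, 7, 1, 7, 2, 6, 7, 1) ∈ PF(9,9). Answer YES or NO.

Order a: b = (1, 1, 2, 2, 6, 7, 7, 7, 7).
  b_1=1 ≤ 1
  b_2=1 ≤ 2
  b_3=2 ≤ 3
  b_4=2 ≤ 4
  b_5=6 > 5
  fails at i=5 ⇒ NO

NO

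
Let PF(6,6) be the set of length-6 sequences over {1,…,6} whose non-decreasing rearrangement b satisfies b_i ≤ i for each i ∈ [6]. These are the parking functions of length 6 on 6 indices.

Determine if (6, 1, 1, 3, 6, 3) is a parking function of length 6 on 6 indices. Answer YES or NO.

NO

Sorted: b = (1, 1, 3, 3, 6, 6).
  b_1=1 ≤ 1
  b_2=1 ≤ 2
  b_3=3 ≤ 3
  b_4=3 ≤ 4
  b_5=6 > 5
  fails at i=5 ⇒ NO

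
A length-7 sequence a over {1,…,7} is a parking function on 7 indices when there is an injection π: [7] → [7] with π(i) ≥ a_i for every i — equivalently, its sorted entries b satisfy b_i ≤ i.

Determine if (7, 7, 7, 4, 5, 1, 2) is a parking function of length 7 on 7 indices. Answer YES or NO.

NO

Rearranged: b = (1, 2, 4, 5, 7, 7, 7).
  b_1=1 ≤ 1
  b_2=2 ≤ 2
  b_3=4 > 3
  fails at i=3 ⇒ NO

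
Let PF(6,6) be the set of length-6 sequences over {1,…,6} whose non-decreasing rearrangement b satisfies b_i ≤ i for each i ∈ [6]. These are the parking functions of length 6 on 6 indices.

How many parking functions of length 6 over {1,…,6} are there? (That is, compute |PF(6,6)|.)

16807

#PF = (7−6)·7^(6−1) = 1 · 16807 = 16807 [KW]
One tuple (2,2,6,1,4,4) → sorted (1,2,2,4,4,6): b_i ≤ i ∀i, a PF.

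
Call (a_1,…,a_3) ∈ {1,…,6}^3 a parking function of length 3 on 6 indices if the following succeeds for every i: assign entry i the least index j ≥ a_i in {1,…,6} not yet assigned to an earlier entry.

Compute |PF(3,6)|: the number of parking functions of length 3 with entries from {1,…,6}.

|PF(3,6)| = (6+1−3)·(6+1)^{3−1} = 4×49 = 196 [KW]
One tuple (6,4,1) → sorted (1,4,6): b_i ≤ 3+i ∀i, a PF.

196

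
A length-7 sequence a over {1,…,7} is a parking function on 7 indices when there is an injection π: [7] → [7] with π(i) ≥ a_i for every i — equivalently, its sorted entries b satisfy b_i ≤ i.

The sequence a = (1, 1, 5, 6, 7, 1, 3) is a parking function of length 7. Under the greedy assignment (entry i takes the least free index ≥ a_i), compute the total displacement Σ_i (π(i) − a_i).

4

Σπ = 7·8/2 = 28 (π permutes [7]); Σa = 1+1+5+6+7+1+3 = 24; disp = 28−24 = 4.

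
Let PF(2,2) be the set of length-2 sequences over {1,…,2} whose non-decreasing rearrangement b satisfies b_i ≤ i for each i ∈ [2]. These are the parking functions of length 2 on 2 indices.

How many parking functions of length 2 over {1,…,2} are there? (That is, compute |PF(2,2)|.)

3

|PF(2,2)| = (2+1−2)·(2+1)^{2−1} = 1 · 3 = 3 (Konheim–Weiss)
E.g. (1,1) → sorted (1,1): b_i ≤ i ∀i, a PF.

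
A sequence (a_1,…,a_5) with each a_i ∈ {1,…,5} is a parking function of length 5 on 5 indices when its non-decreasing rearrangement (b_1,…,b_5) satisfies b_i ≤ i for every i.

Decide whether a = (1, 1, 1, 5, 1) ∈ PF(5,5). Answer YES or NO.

Order a: b = (1, 1, 1, 1, 5).
  b_1=1 ≤ 1
  b_2=1 ≤ 2
  b_3=1 ≤ 3
  b_4=1 ≤ 4
  b_5=5 ≤ 5
All bounds hold ⇒ YES

YES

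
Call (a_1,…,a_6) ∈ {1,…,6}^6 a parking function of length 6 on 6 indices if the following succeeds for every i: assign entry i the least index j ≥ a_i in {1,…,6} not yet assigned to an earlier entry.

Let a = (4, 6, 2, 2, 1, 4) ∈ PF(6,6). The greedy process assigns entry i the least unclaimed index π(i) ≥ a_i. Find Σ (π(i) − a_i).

Σπ(i) = 1+…+6 = 21; Σa = 4+6+2+2+1+4 = 19; disp = 21−19 = 2.

2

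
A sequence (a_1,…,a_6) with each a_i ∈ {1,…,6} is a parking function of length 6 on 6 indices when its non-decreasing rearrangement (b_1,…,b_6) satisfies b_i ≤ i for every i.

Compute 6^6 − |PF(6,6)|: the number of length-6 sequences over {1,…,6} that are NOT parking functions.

#PF = (6−6+1)·(6+1)^(6−1) = 1×16807 = 16807 (Konheim–Weiss)
Example (5,6,4,4,4,4) → sorted (4,4,4,4,5,6): b_1=4>1, not a PF.
So 46656 − 16807 = 29849 fail.

29849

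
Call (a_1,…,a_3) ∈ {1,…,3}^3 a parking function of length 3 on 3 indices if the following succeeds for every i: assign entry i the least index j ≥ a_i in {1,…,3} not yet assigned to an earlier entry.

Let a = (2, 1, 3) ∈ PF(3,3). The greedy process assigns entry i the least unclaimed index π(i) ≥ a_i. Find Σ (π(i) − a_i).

Σπ = 6 ({1..3} each once); Σa = 2+1+3 = 6; disp = 6−6 = 0.

0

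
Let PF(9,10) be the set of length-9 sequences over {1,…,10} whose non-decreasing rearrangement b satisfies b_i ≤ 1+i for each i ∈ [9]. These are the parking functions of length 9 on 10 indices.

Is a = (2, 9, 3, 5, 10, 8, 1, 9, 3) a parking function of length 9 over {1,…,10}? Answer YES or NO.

NO

Sorted: b = (1, 2, 3, 3, 5, 8, 9, 9, 10).
  b_1=1 ≤ 2
  b_2=2 ≤ 3
  b_3=3 ≤ 4
  b_4=3 ≤ 5
  b_5=5 ≤ 6
  b_6=8 > 7
  fails at i=6 ⇒ NO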